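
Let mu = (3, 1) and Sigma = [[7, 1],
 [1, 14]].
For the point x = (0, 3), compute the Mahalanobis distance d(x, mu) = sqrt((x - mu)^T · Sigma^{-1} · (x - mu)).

Step 1 — centre the observation: (x - mu) = (-3, 2).

Step 2 — invert Sigma. det(Sigma) = 7·14 - (1)² = 97.
  Sigma^{-1} = (1/det) · [[d, -b], [-b, a]] = [[0.1443, -0.0103],
 [-0.0103, 0.0722]].

Step 3 — form the quadratic (x - mu)^T · Sigma^{-1} · (x - mu):
  Sigma^{-1} · (x - mu) = (-0.4536, 0.1753).
  (x - mu)^T · [Sigma^{-1} · (x - mu)] = (-3)·(-0.4536) + (2)·(0.1753) = 1.7113.

Step 4 — take square root: d = √(1.7113) ≈ 1.3082.

d(x, mu) = √(1.7113) ≈ 1.3082


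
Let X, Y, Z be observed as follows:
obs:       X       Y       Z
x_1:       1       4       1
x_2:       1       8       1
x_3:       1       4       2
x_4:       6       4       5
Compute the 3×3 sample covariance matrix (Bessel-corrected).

Step 1 — column means:
  mean(X) = (1 + 1 + 1 + 6) / 4 = 9/4 = 2.25
  mean(Y) = (4 + 8 + 4 + 4) / 4 = 20/4 = 5
  mean(Z) = (1 + 1 + 2 + 5) / 4 = 9/4 = 2.25

Step 2 — sample covariance S[i,j] = (1/(n-1)) · Σ_k (x_{k,i} - mean_i) · (x_{k,j} - mean_j), with n-1 = 3.
  S[X,X] = ((-1.25)·(-1.25) + (-1.25)·(-1.25) + (-1.25)·(-1.25) + (3.75)·(3.75)) / 3 = 18.75/3 = 6.25
  S[X,Y] = ((-1.25)·(-1) + (-1.25)·(3) + (-1.25)·(-1) + (3.75)·(-1)) / 3 = -5/3 = -1.6667
  S[X,Z] = ((-1.25)·(-1.25) + (-1.25)·(-1.25) + (-1.25)·(-0.25) + (3.75)·(2.75)) / 3 = 13.75/3 = 4.5833
  S[Y,Y] = ((-1)·(-1) + (3)·(3) + (-1)·(-1) + (-1)·(-1)) / 3 = 12/3 = 4
  S[Y,Z] = ((-1)·(-1.25) + (3)·(-1.25) + (-1)·(-0.25) + (-1)·(2.75)) / 3 = -5/3 = -1.6667
  S[Z,Z] = ((-1.25)·(-1.25) + (-1.25)·(-1.25) + (-0.25)·(-0.25) + (2.75)·(2.75)) / 3 = 10.75/3 = 3.5833

S is symmetric (S[j,i] = S[i,j]). Assembling:

S = [[6.25, -1.6667, 4.5833],
 [-1.6667, 4, -1.6667],
 [4.5833, -1.6667, 3.5833]]


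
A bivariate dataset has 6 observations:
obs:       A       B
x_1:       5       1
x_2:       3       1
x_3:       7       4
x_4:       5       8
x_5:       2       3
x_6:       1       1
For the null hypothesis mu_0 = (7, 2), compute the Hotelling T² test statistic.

Step 1 — sample mean vector:
  mean(A) = (5 + 3 + 7 + 5 + 2 + 1) / 6 = 23/6 = 3.8333
  mean(B) = (1 + 1 + 4 + 8 + 3 + 1) / 6 = 18/6 = 3
  x̄ = (3.8333, 3),  deviation x̄ - mu_0 = (3.8333, 3) - (7, 2) = (-3.1667, 1).

Step 2 — sample covariance matrix, S[i,j] = (1/(n-1)) · Σ_k (x_{k,i} - mean_i) · (x_{k,j} - mean_j), divisor n-1 = 5:
  S[A,A] = ((1.1667)·(1.1667) + (-0.8333)·(-0.8333) + (3.1667)·(3.1667) + (1.1667)·(1.1667) + (-1.8333)·(-1.8333) + (-2.8333)·(-2.8333)) / 5 = 24.8333/5 = 4.9667
  S[A,B] = ((1.1667)·(-2) + (-0.8333)·(-2) + (3.1667)·(1) + (1.1667)·(5) + (-1.8333)·(0) + (-2.8333)·(-2)) / 5 = 14/5 = 2.8
  S[B,B] = ((-2)·(-2) + (-2)·(-2) + (1)·(1) + (5)·(5) + (0)·(0) + (-2)·(-2)) / 5 = 38/5 = 7.6
  S = [[4.9667, 2.8],
 [2.8, 7.6]].

Step 3 — invert S. det(S) = 4.9667·7.6 - (2.8)² = 29.9067.
  S^{-1} = (1/det) · [[d, -b], [-b, a]] = [[0.2541, -0.0936],
 [-0.0936, 0.1661]].

Step 4 — quadratic form (x̄ - mu_0)^T · S^{-1} · (x̄ - mu_0):
  S^{-1} · (x̄ - mu_0) = (-0.8984, 0.4626),
  (x̄ - mu_0)^T · [...] = (-3.1667)·(-0.8984) + (1)·(0.4626) = 3.3073.

Step 5 — scale by n: T² = 6 · 3.3073 = 19.844.

T² ≈ 19.844


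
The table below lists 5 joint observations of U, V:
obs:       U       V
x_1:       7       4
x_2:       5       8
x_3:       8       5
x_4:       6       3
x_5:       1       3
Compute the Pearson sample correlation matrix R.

Step 1 — column means:
  mean(U) = (7 + 5 + 8 + 6 + 1) / 5 = 27/5 = 5.4
  mean(V) = (4 + 8 + 5 + 3 + 3) / 5 = 23/5 = 4.6

Step 2 — sample variances and covariances s[i,j] = (1/(n-1)) · Σ_k (x_{k,i} - mean_i) · (x_{k,j} - mean_j), with n-1 = 4:
  s[U,U] = ((1.6)·(1.6) + (-0.4)·(-0.4) + (2.6)·(2.6) + (0.6)·(0.6) + (-4.4)·(-4.4)) / 4 = 29.2/4 = 7.3
  s[U,V] = ((1.6)·(-0.6) + (-0.4)·(3.4) + (2.6)·(0.4) + (0.6)·(-1.6) + (-4.4)·(-1.6)) / 4 = 4.8/4 = 1.2
  s[V,V] = ((-0.6)·(-0.6) + (3.4)·(3.4) + (0.4)·(0.4) + (-1.6)·(-1.6) + (-1.6)·(-1.6)) / 4 = 17.2/4 = 4.3
  Sample standard deviations s_i = √(s[i,i]):
  s(U) = √(7.3) = 2.7019
  s(V) = √(4.3) = 2.0736

Step 3 — r_{ij} = s_{ij} / (s_i · s_j):
  r[U,U] = 1 (diagonal).
  r[U,V] = 1.2 / (2.7019 · 2.0736) = 1.2 / 5.6027 = 0.2142
  r[V,V] = 1 (diagonal).

R is symmetric with unit diagonal. Assembling:

R = [[1, 0.2142],
 [0.2142, 1]]


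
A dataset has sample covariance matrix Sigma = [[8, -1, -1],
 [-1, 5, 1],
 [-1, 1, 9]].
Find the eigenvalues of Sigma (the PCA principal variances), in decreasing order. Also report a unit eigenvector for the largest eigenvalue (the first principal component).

Step 1 — characteristic polynomial p(λ) = det(λI - Sigma) = λ³ - tr·λ² + c_1·λ - det, where tr = trace, c_1 = sum of the principal 2×2 minors, det = det(Sigma):
  tr = 8 + 5 + 9 = 22,
  c_1 = (8·5 - (-1)²) + (8·9 - (-1)²) + (5·9 - (1)²) = 39 + 71 + 44 = 154,
  det = 8·(5·9 - (1)²) - (-1)·((-1)·9 - (1)·(-1)) + (-1)·((-1)·(1) - 5·(-1)) = 8·(44) - (-1)·(-8) + (-1)·(4) = 340.
  So p(λ) = λ³ - 22λ² + 154λ - 340.
Step 2 — look for an integer root (rational root theorem: any rational root is an integer divisor of 340). Testing λ = 10:
  p(10) = 1000 - 2200 + 1540 - 340 = 0  ✓
  Dividing out (λ - 10): p(λ) = (λ - 10)(λ² - 12λ + 34).
Step 3 — remaining eigenvalues from the quadratic λ² - 12λ + 34 = 0:
  Δ = 12² - 4·34 = 144 - 136 = 8,  λ = (12 ± √8)/2 = (12 ± 2.8284)/2 ≈ 7.4142 or 4.5858.
  Sorted: λ_1 = 10,  λ_2 = 7.4142,  λ_3 = 4.5858  (check: sum = 22 = tr ✓).

Step 4 — unit eigenvector for λ_1 = 10: v spans the null space of (Sigma - λ_1 I), whose rows are
  r_1 = (-2, -1, -1),  r_2 = (-1, -5, 1),  r_3 = (-1, 1, -1).
  v is orthogonal to every row, so take v ∝ r_1 × r_2 = ((-1)·(1) - (-1)·(-5), (-1)·(-1) - (-2)·(1), (-2)·(-5) - (-1)·(-1)) = (-6, 3, 9).
  Rescale (divide by 3; multiply by -1 so the first nonzero entry is positive): u = (2, -1, -3).
  ||u|| = √((2)² + (-1)² + (-3)²) = √(14) ≈ 3.7417,  v_1 = u/||u|| ≈ (0.5345, -0.2673, -0.8018) (||v_1|| = 1).

λ_1 = 10,  λ_2 = 7.4142,  λ_3 = 4.5858;  v_1 ≈ (0.5345, -0.2673, -0.8018)


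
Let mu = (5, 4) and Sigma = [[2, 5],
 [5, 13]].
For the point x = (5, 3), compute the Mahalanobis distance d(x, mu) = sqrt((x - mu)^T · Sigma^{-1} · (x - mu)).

Step 1 — centre the observation: (x - mu) = (0, -1).

Step 2 — invert Sigma. det(Sigma) = 2·13 - (5)² = 1.
  Sigma^{-1} = (1/det) · [[d, -b], [-b, a]] = [[13, -5],
 [-5, 2]].

Step 3 — form the quadratic (x - mu)^T · Sigma^{-1} · (x - mu):
  Sigma^{-1} · (x - mu) = (5, -2).
  (x - mu)^T · [Sigma^{-1} · (x - mu)] = (0)·(5) + (-1)·(-2) = 2.

Step 4 — take square root: d = √(2) ≈ 1.4142.

d(x, mu) = √(2) ≈ 1.4142


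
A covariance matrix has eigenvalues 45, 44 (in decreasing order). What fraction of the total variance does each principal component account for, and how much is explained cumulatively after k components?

Step 1 — total variance = trace(Sigma) = Σ λ_i = 45 + 44 = 89.

Step 2 — fraction explained by component i = λ_i / Σ λ:
  PC1: 45/89 = 0.5056
  PC2: 44/89 = 0.4944

Step 3 — cumulative fraction after k components = (λ_1 + ... + λ_k) / Σ λ:
  k = 1: 45/89 = 0.5056
  k = 2: (45 + 44)/89 = 89/89 = 1

Summary (fraction, with percent):

explained: PC1 0.5056 (50.56%), PC2 0.4944 (49.44%);  cumulative: 0.5056, 1


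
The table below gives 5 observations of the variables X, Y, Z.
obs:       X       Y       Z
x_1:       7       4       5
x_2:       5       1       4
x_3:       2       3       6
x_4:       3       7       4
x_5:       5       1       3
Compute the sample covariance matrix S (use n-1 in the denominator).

Step 1 — column means:
  mean(X) = (7 + 5 + 2 + 3 + 5) / 5 = 22/5 = 4.4
  mean(Y) = (4 + 1 + 3 + 7 + 1) / 5 = 16/5 = 3.2
  mean(Z) = (5 + 4 + 6 + 4 + 3) / 5 = 22/5 = 4.4

Step 2 — sample covariance S[i,j] = (1/(n-1)) · Σ_k (x_{k,i} - mean_i) · (x_{k,j} - mean_j), with n-1 = 4.
  S[X,X] = ((2.6)·(2.6) + (0.6)·(0.6) + (-2.4)·(-2.4) + (-1.4)·(-1.4) + (0.6)·(0.6)) / 4 = 15.2/4 = 3.8
  S[X,Y] = ((2.6)·(0.8) + (0.6)·(-2.2) + (-2.4)·(-0.2) + (-1.4)·(3.8) + (0.6)·(-2.2)) / 4 = -5.4/4 = -1.35
  S[X,Z] = ((2.6)·(0.6) + (0.6)·(-0.4) + (-2.4)·(1.6) + (-1.4)·(-0.4) + (0.6)·(-1.4)) / 4 = -2.8/4 = -0.7
  S[Y,Y] = ((0.8)·(0.8) + (-2.2)·(-2.2) + (-0.2)·(-0.2) + (3.8)·(3.8) + (-2.2)·(-2.2)) / 4 = 24.8/4 = 6.2
  S[Y,Z] = ((0.8)·(0.6) + (-2.2)·(-0.4) + (-0.2)·(1.6) + (3.8)·(-0.4) + (-2.2)·(-1.4)) / 4 = 2.6/4 = 0.65
  S[Z,Z] = ((0.6)·(0.6) + (-0.4)·(-0.4) + (1.6)·(1.6) + (-0.4)·(-0.4) + (-1.4)·(-1.4)) / 4 = 5.2/4 = 1.3

S is symmetric (S[j,i] = S[i,j]). Assembling:

S = [[3.8, -1.35, -0.7],
 [-1.35, 6.2, 0.65],
 [-0.7, 0.65, 1.3]]


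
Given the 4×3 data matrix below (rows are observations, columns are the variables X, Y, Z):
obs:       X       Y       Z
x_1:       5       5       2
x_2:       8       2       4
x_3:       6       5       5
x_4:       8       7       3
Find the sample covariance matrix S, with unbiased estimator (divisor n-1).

Step 1 — column means:
  mean(X) = (5 + 8 + 6 + 8) / 4 = 27/4 = 6.75
  mean(Y) = (5 + 2 + 5 + 7) / 4 = 19/4 = 4.75
  mean(Z) = (2 + 4 + 5 + 3) / 4 = 14/4 = 3.5

Step 2 — sample covariance S[i,j] = (1/(n-1)) · Σ_k (x_{k,i} - mean_i) · (x_{k,j} - mean_j), with n-1 = 3.
  S[X,X] = ((-1.75)·(-1.75) + (1.25)·(1.25) + (-0.75)·(-0.75) + (1.25)·(1.25)) / 3 = 6.75/3 = 2.25
  S[X,Y] = ((-1.75)·(0.25) + (1.25)·(-2.75) + (-0.75)·(0.25) + (1.25)·(2.25)) / 3 = -1.25/3 = -0.4167
  S[X,Z] = ((-1.75)·(-1.5) + (1.25)·(0.5) + (-0.75)·(1.5) + (1.25)·(-0.5)) / 3 = 1.5/3 = 0.5
  S[Y,Y] = ((0.25)·(0.25) + (-2.75)·(-2.75) + (0.25)·(0.25) + (2.25)·(2.25)) / 3 = 12.75/3 = 4.25
  S[Y,Z] = ((0.25)·(-1.5) + (-2.75)·(0.5) + (0.25)·(1.5) + (2.25)·(-0.5)) / 3 = -2.5/3 = -0.8333
  S[Z,Z] = ((-1.5)·(-1.5) + (0.5)·(0.5) + (1.5)·(1.5) + (-0.5)·(-0.5)) / 3 = 5/3 = 1.6667

S is symmetric (S[j,i] = S[i,j]). Assembling:

S = [[2.25, -0.4167, 0.5],
 [-0.4167, 4.25, -0.8333],
 [0.5, -0.8333, 1.6667]]


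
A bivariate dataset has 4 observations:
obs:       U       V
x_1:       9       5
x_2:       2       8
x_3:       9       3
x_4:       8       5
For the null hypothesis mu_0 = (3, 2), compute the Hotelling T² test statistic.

Step 1 — sample mean vector:
  mean(U) = (9 + 2 + 9 + 8) / 4 = 28/4 = 7
  mean(V) = (5 + 8 + 3 + 5) / 4 = 21/4 = 5.25
  x̄ = (7, 5.25),  deviation x̄ - mu_0 = (7, 5.25) - (3, 2) = (4, 3.25).

Step 2 — sample covariance matrix, S[i,j] = (1/(n-1)) · Σ_k (x_{k,i} - mean_i) · (x_{k,j} - mean_j), divisor n-1 = 3:
  S[U,U] = ((2)·(2) + (-5)·(-5) + (2)·(2) + (1)·(1)) / 3 = 34/3 = 11.3333
  S[U,V] = ((2)·(-0.25) + (-5)·(2.75) + (2)·(-2.25) + (1)·(-0.25)) / 3 = -19/3 = -6.3333
  S[V,V] = ((-0.25)·(-0.25) + (2.75)·(2.75) + (-2.25)·(-2.25) + (-0.25)·(-0.25)) / 3 = 12.75/3 = 4.25
  S = [[11.3333, -6.3333],
 [-6.3333, 4.25]].

Step 3 — invert S. det(S) = 11.3333·4.25 - (-6.3333)² = 8.0556.
  S^{-1} = (1/det) · [[d, -b], [-b, a]] = [[0.5276, 0.7862],
 [0.7862, 1.4069]].

Step 4 — quadratic form (x̄ - mu_0)^T · S^{-1} · (x̄ - mu_0):
  S^{-1} · (x̄ - mu_0) = (4.6655, 7.7172),
  (x̄ - mu_0)^T · [...] = (4)·(4.6655) + (3.25)·(7.7172) = 43.7431.

Step 5 — scale by n: T² = 4 · 43.7431 = 174.9724.

T² ≈ 174.9724


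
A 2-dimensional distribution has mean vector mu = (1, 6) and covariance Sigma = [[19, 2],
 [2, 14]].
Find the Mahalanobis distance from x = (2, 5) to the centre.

Step 1 — centre the observation: (x - mu) = (1, -1).

Step 2 — invert Sigma. det(Sigma) = 19·14 - (2)² = 262.
  Sigma^{-1} = (1/det) · [[d, -b], [-b, a]] = [[0.0534, -0.0076],
 [-0.0076, 0.0725]].

Step 3 — form the quadratic (x - mu)^T · Sigma^{-1} · (x - mu):
  Sigma^{-1} · (x - mu) = (0.0611, -0.0802).
  (x - mu)^T · [Sigma^{-1} · (x - mu)] = (1)·(0.0611) + (-1)·(-0.0802) = 0.1412.

Step 4 — take square root: d = √(0.1412) ≈ 0.3758.

d(x, mu) = √(0.1412) ≈ 0.3758


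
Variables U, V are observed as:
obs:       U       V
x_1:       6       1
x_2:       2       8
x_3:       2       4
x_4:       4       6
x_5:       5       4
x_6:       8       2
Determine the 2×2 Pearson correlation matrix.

Step 1 — column means:
  mean(U) = (6 + 2 + 2 + 4 + 5 + 8) / 6 = 27/6 = 4.5
  mean(V) = (1 + 8 + 4 + 6 + 4 + 2) / 6 = 25/6 = 4.1667

Step 2 — sample variances and covariances s[i,j] = (1/(n-1)) · Σ_k (x_{k,i} - mean_i) · (x_{k,j} - mean_j), with n-1 = 5:
  s[U,U] = ((1.5)·(1.5) + (-2.5)·(-2.5) + (-2.5)·(-2.5) + (-0.5)·(-0.5) + (0.5)·(0.5) + (3.5)·(3.5)) / 5 = 27.5/5 = 5.5
  s[U,V] = ((1.5)·(-3.1667) + (-2.5)·(3.8333) + (-2.5)·(-0.1667) + (-0.5)·(1.8333) + (0.5)·(-0.1667) + (3.5)·(-2.1667)) / 5 = -22.5/5 = -4.5
  s[V,V] = ((-3.1667)·(-3.1667) + (3.8333)·(3.8333) + (-0.1667)·(-0.1667) + (1.8333)·(1.8333) + (-0.1667)·(-0.1667) + (-2.1667)·(-2.1667)) / 5 = 32.8333/5 = 6.5667
  Sample standard deviations s_i = √(s[i,i]):
  s(U) = √(5.5) = 2.3452
  s(V) = √(6.5667) = 2.5626

Step 3 — r_{ij} = s_{ij} / (s_i · s_j):
  r[U,U] = 1 (diagonal).
  r[U,V] = -4.5 / (2.3452 · 2.5626) = -4.5 / 6.0097 = -0.7488
  r[V,V] = 1 (diagonal).

R is symmetric with unit diagonal. Assembling:

R = [[1, -0.7488],
 [-0.7488, 1]]


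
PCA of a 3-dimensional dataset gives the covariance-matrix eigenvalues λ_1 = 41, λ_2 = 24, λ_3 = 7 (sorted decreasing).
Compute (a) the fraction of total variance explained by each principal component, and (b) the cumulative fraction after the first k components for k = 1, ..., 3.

Step 1 — total variance = trace(Sigma) = Σ λ_i = 41 + 24 + 7 = 72.

Step 2 — fraction explained by component i = λ_i / Σ λ:
  PC1: 41/72 = 0.5694
  PC2: 24/72 = 0.3333
  PC3: 7/72 = 0.0972

Step 3 — cumulative fraction after k components = (λ_1 + ... + λ_k) / Σ λ:
  k = 1: 41/72 = 0.5694
  k = 2: (41 + 24)/72 = 65/72 = 0.9028
  k = 3: (41 + 24 + 7)/72 = 72/72 = 1

Summary (fraction, with percent):

explained: PC1 0.5694 (56.94%), PC2 0.3333 (33.33%), PC3 0.0972 (9.72%);  cumulative: 0.5694, 0.9028, 1


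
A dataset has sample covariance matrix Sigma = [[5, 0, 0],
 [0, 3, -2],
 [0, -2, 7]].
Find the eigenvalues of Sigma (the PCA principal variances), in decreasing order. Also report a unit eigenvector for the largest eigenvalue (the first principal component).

Step 1 — characteristic polynomial p(λ) = det(λI - Sigma) = λ³ - tr·λ² + c_1·λ - det, where tr = trace, c_1 = sum of the principal 2×2 minors, det = det(Sigma):
  tr = 5 + 3 + 7 = 15,
  c_1 = (5·3 - (0)²) + (5·7 - (0)²) + (3·7 - (-2)²) = 15 + 35 + 17 = 67,
  det = 5·(3·7 - (-2)²) - (0)·((0)·7 - (-2)·(0)) + (0)·((0)·(-2) - 3·(0)) = 5·(17) - (0)·(0) + (0)·(0) = 85.
  So p(λ) = λ³ - 15λ² + 67λ - 85.
Step 2 — look for an integer root (rational root theorem: any rational root is an integer divisor of 85). Testing λ = 5:
  p(5) = 125 - 375 + 335 - 85 = 0  ✓
  Dividing out (λ - 5): p(λ) = (λ - 5)(λ² - 10λ + 17).
Step 3 — remaining eigenvalues from the quadratic λ² - 10λ + 17 = 0:
  Δ = 10² - 4·17 = 100 - 68 = 32,  λ = (10 ± √32)/2 = (10 ± 5.6569)/2 ≈ 7.8284 or 2.1716.
  Sorted: λ_1 = 7.8284,  λ_2 = 5,  λ_3 = 2.1716  (check: sum = 15 = tr ✓).

Step 4 — unit eigenvector for λ_1 ≈ 7.8284: v spans the null space of (Sigma - λ_1 I), whose rows are
  r_1 = (-2.8284, 0, 0),  r_2 = (0, -4.8284, -2),  r_3 = (0, -2, -0.8284).
  v is orthogonal to every row, so take v ∝ r_1 × r_2 = ((0)·(-2) - (0)·(-4.8284), (0)·(0) - (-2.8284)·(-2), (-2.8284)·(-4.8284) - (0)·(0)) ≈ (0, -5.6569, 13.6569).
  Rescale (multiply by -1 so the first nonzero entry is positive): u = (0, 5.6569, -13.6569).
  ||u|| = √((0)² + (5.6569)² + (-13.6569)²) = √(218.5097) ≈ 14.7821,  v_1 = u/||u|| ≈ (0, 0.3827, -0.9239) (||v_1|| = 1).

λ_1 = 7.8284,  λ_2 = 5,  λ_3 = 2.1716;  v_1 ≈ (0, 0.3827, -0.9239)


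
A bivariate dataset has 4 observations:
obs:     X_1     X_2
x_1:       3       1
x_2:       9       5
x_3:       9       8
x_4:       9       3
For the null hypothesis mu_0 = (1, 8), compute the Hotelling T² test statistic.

Step 1 — sample mean vector:
  mean(X_1) = (3 + 9 + 9 + 9) / 4 = 30/4 = 7.5
  mean(X_2) = (1 + 5 + 8 + 3) / 4 = 17/4 = 4.25
  x̄ = (7.5, 4.25),  deviation x̄ - mu_0 = (7.5, 4.25) - (1, 8) = (6.5, -3.75).

Step 2 — sample covariance matrix, S[i,j] = (1/(n-1)) · Σ_k (x_{k,i} - mean_i) · (x_{k,j} - mean_j), divisor n-1 = 3:
  S[X_1,X_1] = ((-4.5)·(-4.5) + (1.5)·(1.5) + (1.5)·(1.5) + (1.5)·(1.5)) / 3 = 27/3 = 9
  S[X_1,X_2] = ((-4.5)·(-3.25) + (1.5)·(0.75) + (1.5)·(3.75) + (1.5)·(-1.25)) / 3 = 19.5/3 = 6.5
  S[X_2,X_2] = ((-3.25)·(-3.25) + (0.75)·(0.75) + (3.75)·(3.75) + (-1.25)·(-1.25)) / 3 = 26.75/3 = 8.9167
  S = [[9, 6.5],
 [6.5, 8.9167]].

Step 3 — invert S. det(S) = 9·8.9167 - (6.5)² = 38.
  S^{-1} = (1/det) · [[d, -b], [-b, a]] = [[0.2346, -0.1711],
 [-0.1711, 0.2368]].

Step 4 — quadratic form (x̄ - mu_0)^T · S^{-1} · (x̄ - mu_0):
  S^{-1} · (x̄ - mu_0) = (2.1667, -2),
  (x̄ - mu_0)^T · [...] = (6.5)·(2.1667) + (-3.75)·(-2) = 21.5833.

Step 5 — scale by n: T² = 4 · 21.5833 = 86.3333.

T² ≈ 86.3333


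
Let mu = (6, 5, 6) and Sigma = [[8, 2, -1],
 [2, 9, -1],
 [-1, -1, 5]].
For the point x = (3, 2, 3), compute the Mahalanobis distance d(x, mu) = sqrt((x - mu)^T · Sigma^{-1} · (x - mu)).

Step 1 — centre the observation: (x - mu) = (-3, -3, -3).

Step 2 — invert Sigma (cofactor / det for 3×3, or solve directly):
  Sigma^{-1} = [[0.1346, -0.0275, 0.0214],
 [-0.0275, 0.1193, 0.0183],
 [0.0214, 0.0183, 0.208]].

Step 3 — form the quadratic (x - mu)^T · Sigma^{-1} · (x - mu):
  Sigma^{-1} · (x - mu) = (-0.3853, -0.3303, -0.7431).
  (x - mu)^T · [Sigma^{-1} · (x - mu)] = (-3)·(-0.3853) + (-3)·(-0.3303) + (-3)·(-0.7431) = 4.3761.

Step 4 — take square root: d = √(4.3761) ≈ 2.0919.

d(x, mu) = √(4.3761) ≈ 2.0919


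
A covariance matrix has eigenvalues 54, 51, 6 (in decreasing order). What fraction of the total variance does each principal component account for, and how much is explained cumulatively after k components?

Step 1 — total variance = trace(Sigma) = Σ λ_i = 54 + 51 + 6 = 111.

Step 2 — fraction explained by component i = λ_i / Σ λ:
  PC1: 54/111 = 0.4865
  PC2: 51/111 = 0.4595
  PC3: 6/111 = 0.0541

Step 3 — cumulative fraction after k components = (λ_1 + ... + λ_k) / Σ λ:
  k = 1: 54/111 = 0.4865
  k = 2: (54 + 51)/111 = 105/111 = 0.9459
  k = 3: (54 + 51 + 6)/111 = 111/111 = 1

Summary (fraction, with percent):

explained: PC1 0.4865 (48.65%), PC2 0.4595 (45.95%), PC3 0.0541 (5.41%);  cumulative: 0.4865, 0.9459, 1


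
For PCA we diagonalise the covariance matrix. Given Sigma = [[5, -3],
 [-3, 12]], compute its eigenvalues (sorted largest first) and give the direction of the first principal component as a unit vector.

Step 1 — characteristic polynomial of 2×2 Sigma:
  det(Sigma - λI) = λ² - trace · λ + det = 0.
  trace = 5 + 12 = 17, det = 5·12 - (-3)² = 51.
Step 2 — discriminant:
  Δ = trace² - 4·det = 289 - 204 = 85.
Step 3 — eigenvalues:
  λ = (trace ± √Δ)/2 = (17 ± 9.2195)/2,
  λ_1 = 13.1098,  λ_2 = 3.8902.

Step 4 — unit eigenvector for λ_1: solve (Sigma - λ_1 I)v = 0. First row:
  (5 - 13.1098)·v_x + (-3)·v_y = 0, i.e. (-8.1098)·v_x + (-3)·v_y = 0,
  so v ∝ (b, λ_1 - a) = (-3, 8.1098); multiply by -1 so the first entry is positive: u = (3, -8.1098).
  ||u|| = √((3)² + (-8.1098)²) = √(74.7684) ≈ 8.6469,
  v_1 = u/||u|| ≈ (0.3469, -0.9379) (||v_1|| = 1).

λ_1 = 13.1098,  λ_2 = 3.8902;  v_1 ≈ (0.3469, -0.9379)


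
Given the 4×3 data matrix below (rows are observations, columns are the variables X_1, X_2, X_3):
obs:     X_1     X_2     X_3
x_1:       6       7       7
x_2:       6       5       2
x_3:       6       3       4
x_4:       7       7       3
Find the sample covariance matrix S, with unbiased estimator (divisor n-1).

Step 1 — column means:
  mean(X_1) = (6 + 6 + 6 + 7) / 4 = 25/4 = 6.25
  mean(X_2) = (7 + 5 + 3 + 7) / 4 = 22/4 = 5.5
  mean(X_3) = (7 + 2 + 4 + 3) / 4 = 16/4 = 4

Step 2 — sample covariance S[i,j] = (1/(n-1)) · Σ_k (x_{k,i} - mean_i) · (x_{k,j} - mean_j), with n-1 = 3.
  S[X_1,X_1] = ((-0.25)·(-0.25) + (-0.25)·(-0.25) + (-0.25)·(-0.25) + (0.75)·(0.75)) / 3 = 0.75/3 = 0.25
  S[X_1,X_2] = ((-0.25)·(1.5) + (-0.25)·(-0.5) + (-0.25)·(-2.5) + (0.75)·(1.5)) / 3 = 1.5/3 = 0.5
  S[X_1,X_3] = ((-0.25)·(3) + (-0.25)·(-2) + (-0.25)·(0) + (0.75)·(-1)) / 3 = -1/3 = -0.3333
  S[X_2,X_2] = ((1.5)·(1.5) + (-0.5)·(-0.5) + (-2.5)·(-2.5) + (1.5)·(1.5)) / 3 = 11/3 = 3.6667
  S[X_2,X_3] = ((1.5)·(3) + (-0.5)·(-2) + (-2.5)·(0) + (1.5)·(-1)) / 3 = 4/3 = 1.3333
  S[X_3,X_3] = ((3)·(3) + (-2)·(-2) + (0)·(0) + (-1)·(-1)) / 3 = 14/3 = 4.6667

S is symmetric (S[j,i] = S[i,j]). Assembling:

S = [[0.25, 0.5, -0.3333],
 [0.5, 3.6667, 1.3333],
 [-0.3333, 1.3333, 4.6667]]


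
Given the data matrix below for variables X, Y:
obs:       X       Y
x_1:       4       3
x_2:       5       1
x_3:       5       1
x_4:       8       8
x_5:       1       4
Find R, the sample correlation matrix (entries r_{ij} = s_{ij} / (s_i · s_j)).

Step 1 — column means:
  mean(X) = (4 + 5 + 5 + 8 + 1) / 5 = 23/5 = 4.6
  mean(Y) = (3 + 1 + 1 + 8 + 4) / 5 = 17/5 = 3.4

Step 2 — sample variances and covariances s[i,j] = (1/(n-1)) · Σ_k (x_{k,i} - mean_i) · (x_{k,j} - mean_j), with n-1 = 4:
  s[X,X] = ((-0.6)·(-0.6) + (0.4)·(0.4) + (0.4)·(0.4) + (3.4)·(3.4) + (-3.6)·(-3.6)) / 4 = 25.2/4 = 6.3
  s[X,Y] = ((-0.6)·(-0.4) + (0.4)·(-2.4) + (0.4)·(-2.4) + (3.4)·(4.6) + (-3.6)·(0.6)) / 4 = 11.8/4 = 2.95
  s[Y,Y] = ((-0.4)·(-0.4) + (-2.4)·(-2.4) + (-2.4)·(-2.4) + (4.6)·(4.6) + (0.6)·(0.6)) / 4 = 33.2/4 = 8.3
  Sample standard deviations s_i = √(s[i,i]):
  s(X) = √(6.3) = 2.51
  s(Y) = √(8.3) = 2.881

Step 3 — r_{ij} = s_{ij} / (s_i · s_j):
  r[X,X] = 1 (diagonal).
  r[X,Y] = 2.95 / (2.51 · 2.881) = 2.95 / 7.2312 = 0.408
  r[Y,Y] = 1 (diagonal).

R is symmetric with unit diagonal. Assembling:

R = [[1, 0.408],
 [0.408, 1]]


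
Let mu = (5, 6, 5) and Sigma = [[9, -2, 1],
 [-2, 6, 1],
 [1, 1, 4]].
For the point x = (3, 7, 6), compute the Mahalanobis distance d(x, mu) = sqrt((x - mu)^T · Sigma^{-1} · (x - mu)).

Step 1 — centre the observation: (x - mu) = (-2, 1, 1).

Step 2 — invert Sigma (cofactor / det for 3×3, or solve directly):
  Sigma^{-1} = [[0.1271, 0.0497, -0.0442],
 [0.0497, 0.1934, -0.0608],
 [-0.0442, -0.0608, 0.2762]].

Step 3 — form the quadratic (x - mu)^T · Sigma^{-1} · (x - mu):
  Sigma^{-1} · (x - mu) = (-0.2486, 0.0331, 0.3039).
  (x - mu)^T · [Sigma^{-1} · (x - mu)] = (-2)·(-0.2486) + (1)·(0.0331) + (1)·(0.3039) = 0.8343.

Step 4 — take square root: d = √(0.8343) ≈ 0.9134.

d(x, mu) = √(0.8343) ≈ 0.9134


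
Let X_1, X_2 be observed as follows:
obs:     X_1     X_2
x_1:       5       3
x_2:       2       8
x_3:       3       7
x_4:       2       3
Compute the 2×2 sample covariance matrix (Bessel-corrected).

Step 1 — column means:
  mean(X_1) = (5 + 2 + 3 + 2) / 4 = 12/4 = 3
  mean(X_2) = (3 + 8 + 7 + 3) / 4 = 21/4 = 5.25

Step 2 — sample covariance S[i,j] = (1/(n-1)) · Σ_k (x_{k,i} - mean_i) · (x_{k,j} - mean_j), with n-1 = 3.
  S[X_1,X_1] = ((2)·(2) + (-1)·(-1) + (0)·(0) + (-1)·(-1)) / 3 = 6/3 = 2
  S[X_1,X_2] = ((2)·(-2.25) + (-1)·(2.75) + (0)·(1.75) + (-1)·(-2.25)) / 3 = -5/3 = -1.6667
  S[X_2,X_2] = ((-2.25)·(-2.25) + (2.75)·(2.75) + (1.75)·(1.75) + (-2.25)·(-2.25)) / 3 = 20.75/3 = 6.9167

S is symmetric (S[j,i] = S[i,j]). Assembling:

S = [[2, -1.6667],
 [-1.6667, 6.9167]]


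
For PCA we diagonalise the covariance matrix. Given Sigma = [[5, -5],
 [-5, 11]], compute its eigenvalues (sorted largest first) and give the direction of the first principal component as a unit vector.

Step 1 — characteristic polynomial of 2×2 Sigma:
  det(Sigma - λI) = λ² - trace · λ + det = 0.
  trace = 5 + 11 = 16, det = 5·11 - (-5)² = 30.
Step 2 — discriminant:
  Δ = trace² - 4·det = 256 - 120 = 136.
Step 3 — eigenvalues:
  λ = (trace ± √Δ)/2 = (16 ± 11.6619)/2,
  λ_1 = 13.831,  λ_2 = 2.169.

Step 4 — unit eigenvector for λ_1: solve (Sigma - λ_1 I)v = 0. First row:
  (5 - 13.831)·v_x + (-5)·v_y = 0, i.e. (-8.831)·v_x + (-5)·v_y = 0,
  so v ∝ (b, λ_1 - a) = (-5, 8.831); multiply by -1 so the first entry is positive: u = (5, -8.831).
  ||u|| = √((5)² + (-8.831)²) = √(102.9857) ≈ 10.1482,
  v_1 = u/||u|| ≈ (0.4927, -0.8702) (||v_1|| = 1).

λ_1 = 13.831,  λ_2 = 2.169;  v_1 ≈ (0.4927, -0.8702)


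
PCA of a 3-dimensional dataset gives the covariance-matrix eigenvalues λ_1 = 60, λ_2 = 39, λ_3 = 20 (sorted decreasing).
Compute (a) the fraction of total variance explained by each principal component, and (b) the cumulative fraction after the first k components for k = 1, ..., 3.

Step 1 — total variance = trace(Sigma) = Σ λ_i = 60 + 39 + 20 = 119.

Step 2 — fraction explained by component i = λ_i / Σ λ:
  PC1: 60/119 = 0.5042
  PC2: 39/119 = 0.3277
  PC3: 20/119 = 0.1681

Step 3 — cumulative fraction after k components = (λ_1 + ... + λ_k) / Σ λ:
  k = 1: 60/119 = 0.5042
  k = 2: (60 + 39)/119 = 99/119 = 0.8319
  k = 3: (60 + 39 + 20)/119 = 119/119 = 1

Summary (fraction, with percent):

explained: PC1 0.5042 (50.42%), PC2 0.3277 (32.77%), PC3 0.1681 (16.81%);  cumulative: 0.5042, 0.8319, 1


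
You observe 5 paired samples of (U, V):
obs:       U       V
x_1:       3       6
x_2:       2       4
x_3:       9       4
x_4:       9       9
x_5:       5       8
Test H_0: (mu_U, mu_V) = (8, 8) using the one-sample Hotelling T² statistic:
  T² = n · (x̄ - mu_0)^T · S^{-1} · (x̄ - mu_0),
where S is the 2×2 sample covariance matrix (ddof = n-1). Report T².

Step 1 — sample mean vector:
  mean(U) = (3 + 2 + 9 + 9 + 5) / 5 = 28/5 = 5.6
  mean(V) = (6 + 4 + 4 + 9 + 8) / 5 = 31/5 = 6.2
  x̄ = (5.6, 6.2),  deviation x̄ - mu_0 = (5.6, 6.2) - (8, 8) = (-2.4, -1.8).

Step 2 — sample covariance matrix, S[i,j] = (1/(n-1)) · Σ_k (x_{k,i} - mean_i) · (x_{k,j} - mean_j), divisor n-1 = 4:
  S[U,U] = ((-2.6)·(-2.6) + (-3.6)·(-3.6) + (3.4)·(3.4) + (3.4)·(3.4) + (-0.6)·(-0.6)) / 4 = 43.2/4 = 10.8
  S[U,V] = ((-2.6)·(-0.2) + (-3.6)·(-2.2) + (3.4)·(-2.2) + (3.4)·(2.8) + (-0.6)·(1.8)) / 4 = 9.4/4 = 2.35
  S[V,V] = ((-0.2)·(-0.2) + (-2.2)·(-2.2) + (-2.2)·(-2.2) + (2.8)·(2.8) + (1.8)·(1.8)) / 4 = 20.8/4 = 5.2
  S = [[10.8, 2.35],
 [2.35, 5.2]].

Step 3 — invert S. det(S) = 10.8·5.2 - (2.35)² = 50.6375.
  S^{-1} = (1/det) · [[d, -b], [-b, a]] = [[0.1027, -0.0464],
 [-0.0464, 0.2133]].

Step 4 — quadratic form (x̄ - mu_0)^T · S^{-1} · (x̄ - mu_0):
  S^{-1} · (x̄ - mu_0) = (-0.1629, -0.2725),
  (x̄ - mu_0)^T · [...] = (-2.4)·(-0.1629) + (-1.8)·(-0.2725) = 0.8816.

Step 5 — scale by n: T² = 5 · 0.8816 = 4.4078.

T² ≈ 4.4078


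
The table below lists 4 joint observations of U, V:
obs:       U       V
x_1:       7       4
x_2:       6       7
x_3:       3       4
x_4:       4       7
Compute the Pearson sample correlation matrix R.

Step 1 — column means:
  mean(U) = (7 + 6 + 3 + 4) / 4 = 20/4 = 5
  mean(V) = (4 + 7 + 4 + 7) / 4 = 22/4 = 5.5

Step 2 — sample variances and covariances s[i,j] = (1/(n-1)) · Σ_k (x_{k,i} - mean_i) · (x_{k,j} - mean_j), with n-1 = 3:
  s[U,U] = ((2)·(2) + (1)·(1) + (-2)·(-2) + (-1)·(-1)) / 3 = 10/3 = 3.3333
  s[U,V] = ((2)·(-1.5) + (1)·(1.5) + (-2)·(-1.5) + (-1)·(1.5)) / 3 = 0/3 = 0
  s[V,V] = ((-1.5)·(-1.5) + (1.5)·(1.5) + (-1.5)·(-1.5) + (1.5)·(1.5)) / 3 = 9/3 = 3
  Sample standard deviations s_i = √(s[i,i]):
  s(U) = √(3.3333) = 1.8257
  s(V) = √(3) = 1.7321

Step 3 — r_{ij} = s_{ij} / (s_i · s_j):
  r[U,U] = 1 (diagonal).
  r[U,V] = 0 / (1.8257 · 1.7321) = 0 / 3.1623 = 0
  r[V,V] = 1 (diagonal).

R is symmetric with unit diagonal. Assembling:

R = [[1, 0],
 [0, 1]]


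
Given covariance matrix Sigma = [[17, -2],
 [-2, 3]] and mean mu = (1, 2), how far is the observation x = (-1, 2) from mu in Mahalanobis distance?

Step 1 — centre the observation: (x - mu) = (-2, 0).

Step 2 — invert Sigma. det(Sigma) = 17·3 - (-2)² = 47.
  Sigma^{-1} = (1/det) · [[d, -b], [-b, a]] = [[0.0638, 0.0426],
 [0.0426, 0.3617]].

Step 3 — form the quadratic (x - mu)^T · Sigma^{-1} · (x - mu):
  Sigma^{-1} · (x - mu) = (-0.1277, -0.0851).
  (x - mu)^T · [Sigma^{-1} · (x - mu)] = (-2)·(-0.1277) + (0)·(-0.0851) = 0.2553.

Step 4 — take square root: d = √(0.2553) ≈ 0.5053.

d(x, mu) = √(0.2553) ≈ 0.5053


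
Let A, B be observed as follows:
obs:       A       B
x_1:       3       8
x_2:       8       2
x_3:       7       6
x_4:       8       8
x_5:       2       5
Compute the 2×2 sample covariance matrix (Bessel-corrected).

Step 1 — column means:
  mean(A) = (3 + 8 + 7 + 8 + 2) / 5 = 28/5 = 5.6
  mean(B) = (8 + 2 + 6 + 8 + 5) / 5 = 29/5 = 5.8

Step 2 — sample covariance S[i,j] = (1/(n-1)) · Σ_k (x_{k,i} - mean_i) · (x_{k,j} - mean_j), with n-1 = 4.
  S[A,A] = ((-2.6)·(-2.6) + (2.4)·(2.4) + (1.4)·(1.4) + (2.4)·(2.4) + (-3.6)·(-3.6)) / 4 = 33.2/4 = 8.3
  S[A,B] = ((-2.6)·(2.2) + (2.4)·(-3.8) + (1.4)·(0.2) + (2.4)·(2.2) + (-3.6)·(-0.8)) / 4 = -6.4/4 = -1.6
  S[B,B] = ((2.2)·(2.2) + (-3.8)·(-3.8) + (0.2)·(0.2) + (2.2)·(2.2) + (-0.8)·(-0.8)) / 4 = 24.8/4 = 6.2

S is symmetric (S[j,i] = S[i,j]). Assembling:

S = [[8.3, -1.6],
 [-1.6, 6.2]]


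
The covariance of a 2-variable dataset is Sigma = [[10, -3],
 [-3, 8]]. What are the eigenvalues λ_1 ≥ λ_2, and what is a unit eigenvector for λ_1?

Step 1 — characteristic polynomial of 2×2 Sigma:
  det(Sigma - λI) = λ² - trace · λ + det = 0.
  trace = 10 + 8 = 18, det = 10·8 - (-3)² = 71.
Step 2 — discriminant:
  Δ = trace² - 4·det = 324 - 284 = 40.
Step 3 — eigenvalues:
  λ = (trace ± √Δ)/2 = (18 ± 6.3246)/2,
  λ_1 = 12.1623,  λ_2 = 5.8377.

Step 4 — unit eigenvector for λ_1: solve (Sigma - λ_1 I)v = 0. First row:
  (10 - 12.1623)·v_x + (-3)·v_y = 0, i.e. (-2.1623)·v_x + (-3)·v_y = 0,
  so v ∝ (b, λ_1 - a) = (-3, 2.1623); multiply by -1 so the first entry is positive: u = (3, -2.1623).
  ||u|| = √((3)² + (-2.1623)²) = √(13.6754) ≈ 3.698,
  v_1 = u/||u|| ≈ (0.8112, -0.5847) (||v_1|| = 1).

λ_1 = 12.1623,  λ_2 = 5.8377;  v_1 ≈ (0.8112, -0.5847)


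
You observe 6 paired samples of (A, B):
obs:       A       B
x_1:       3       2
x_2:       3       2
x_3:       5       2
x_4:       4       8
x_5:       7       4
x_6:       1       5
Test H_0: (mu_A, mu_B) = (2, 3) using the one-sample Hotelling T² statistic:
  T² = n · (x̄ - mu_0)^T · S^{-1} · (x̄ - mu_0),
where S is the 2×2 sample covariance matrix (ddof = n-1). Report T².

Step 1 — sample mean vector:
  mean(A) = (3 + 3 + 5 + 4 + 7 + 1) / 6 = 23/6 = 3.8333
  mean(B) = (2 + 2 + 2 + 8 + 4 + 5) / 6 = 23/6 = 3.8333
  x̄ = (3.8333, 3.8333),  deviation x̄ - mu_0 = (3.8333, 3.8333) - (2, 3) = (1.8333, 0.8333).

Step 2 — sample covariance matrix, S[i,j] = (1/(n-1)) · Σ_k (x_{k,i} - mean_i) · (x_{k,j} - mean_j), divisor n-1 = 5:
  S[A,A] = ((-0.8333)·(-0.8333) + (-0.8333)·(-0.8333) + (1.1667)·(1.1667) + (0.1667)·(0.1667) + (3.1667)·(3.1667) + (-2.8333)·(-2.8333)) / 5 = 20.8333/5 = 4.1667
  S[A,B] = ((-0.8333)·(-1.8333) + (-0.8333)·(-1.8333) + (1.1667)·(-1.8333) + (0.1667)·(4.1667) + (3.1667)·(0.1667) + (-2.8333)·(1.1667)) / 5 = -1.1667/5 = -0.2333
  S[B,B] = ((-1.8333)·(-1.8333) + (-1.8333)·(-1.8333) + (-1.8333)·(-1.8333) + (4.1667)·(4.1667) + (0.1667)·(0.1667) + (1.1667)·(1.1667)) / 5 = 28.8333/5 = 5.7667
  S = [[4.1667, -0.2333],
 [-0.2333, 5.7667]].

Step 3 — invert S. det(S) = 4.1667·5.7667 - (-0.2333)² = 23.9733.
  S^{-1} = (1/det) · [[d, -b], [-b, a]] = [[0.2405, 0.0097],
 [0.0097, 0.1738]].

Step 4 — quadratic form (x̄ - mu_0)^T · S^{-1} · (x̄ - mu_0):
  S^{-1} · (x̄ - mu_0) = (0.4491, 0.1627),
  (x̄ - mu_0)^T · [...] = (1.8333)·(0.4491) + (0.8333)·(0.1627) = 0.9589.

Step 5 — scale by n: T² = 6 · 0.9589 = 5.7536.

T² ≈ 5.7536


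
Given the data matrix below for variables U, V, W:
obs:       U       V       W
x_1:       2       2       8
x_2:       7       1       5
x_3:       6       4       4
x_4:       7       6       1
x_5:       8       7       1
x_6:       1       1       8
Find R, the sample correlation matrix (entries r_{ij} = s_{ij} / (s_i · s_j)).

Step 1 — column means:
  mean(U) = (2 + 7 + 6 + 7 + 8 + 1) / 6 = 31/6 = 5.1667
  mean(V) = (2 + 1 + 4 + 6 + 7 + 1) / 6 = 21/6 = 3.5
  mean(W) = (8 + 5 + 4 + 1 + 1 + 8) / 6 = 27/6 = 4.5

Step 2 — sample variances and covariances s[i,j] = (1/(n-1)) · Σ_k (x_{k,i} - mean_i) · (x_{k,j} - mean_j), with n-1 = 5:
  s[U,U] = ((-3.1667)·(-3.1667) + (1.8333)·(1.8333) + (0.8333)·(0.8333) + (1.8333)·(1.8333) + (2.8333)·(2.8333) + (-4.1667)·(-4.1667)) / 5 = 42.8333/5 = 8.5667
  s[U,V] = ((-3.1667)·(-1.5) + (1.8333)·(-2.5) + (0.8333)·(0.5) + (1.8333)·(2.5) + (2.8333)·(3.5) + (-4.1667)·(-2.5)) / 5 = 25.5/5 = 5.1
  s[U,W] = ((-3.1667)·(3.5) + (1.8333)·(0.5) + (0.8333)·(-0.5) + (1.8333)·(-3.5) + (2.8333)·(-3.5) + (-4.1667)·(3.5)) / 5 = -41.5/5 = -8.3
  s[V,V] = ((-1.5)·(-1.5) + (-2.5)·(-2.5) + (0.5)·(0.5) + (2.5)·(2.5) + (3.5)·(3.5) + (-2.5)·(-2.5)) / 5 = 33.5/5 = 6.7
  s[V,W] = ((-1.5)·(3.5) + (-2.5)·(0.5) + (0.5)·(-0.5) + (2.5)·(-3.5) + (3.5)·(-3.5) + (-2.5)·(3.5)) / 5 = -36.5/5 = -7.3
  s[W,W] = ((3.5)·(3.5) + (0.5)·(0.5) + (-0.5)·(-0.5) + (-3.5)·(-3.5) + (-3.5)·(-3.5) + (3.5)·(3.5)) / 5 = 49.5/5 = 9.9
  Sample standard deviations s_i = √(s[i,i]):
  s(U) = √(8.5667) = 2.9269
  s(V) = √(6.7) = 2.5884
  s(W) = √(9.9) = 3.1464

Step 3 — r_{ij} = s_{ij} / (s_i · s_j):
  r[U,U] = 1 (diagonal).
  r[U,V] = 5.1 / (2.9269 · 2.5884) = 5.1 / 7.5761 = 0.6732
  r[U,W] = -8.3 / (2.9269 · 3.1464) = -8.3 / 9.2092 = -0.9013
  r[V,V] = 1 (diagonal).
  r[V,W] = -7.3 / (2.5884 · 3.1464) = -7.3 / 8.1443 = -0.8963
  r[W,W] = 1 (diagonal).

R is symmetric with unit diagonal. Assembling:

R = [[1, 0.6732, -0.9013],
 [0.6732, 1, -0.8963],
 [-0.9013, -0.8963, 1]]


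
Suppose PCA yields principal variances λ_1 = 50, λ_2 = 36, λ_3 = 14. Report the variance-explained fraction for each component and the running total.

Step 1 — total variance = trace(Sigma) = Σ λ_i = 50 + 36 + 14 = 100.

Step 2 — fraction explained by component i = λ_i / Σ λ:
  PC1: 50/100 = 0.5
  PC2: 36/100 = 0.36
  PC3: 14/100 = 0.14

Step 3 — cumulative fraction after k components = (λ_1 + ... + λ_k) / Σ λ:
  k = 1: 50/100 = 0.5
  k = 2: (50 + 36)/100 = 86/100 = 0.86
  k = 3: (50 + 36 + 14)/100 = 100/100 = 1

Summary (fraction, with percent):

explained: PC1 0.5 (50%), PC2 0.36 (36%), PC3 0.14 (14%);  cumulative: 0.5, 0.86, 1


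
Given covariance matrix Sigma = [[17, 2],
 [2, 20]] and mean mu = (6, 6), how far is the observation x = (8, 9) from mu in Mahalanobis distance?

Step 1 — centre the observation: (x - mu) = (2, 3).

Step 2 — invert Sigma. det(Sigma) = 17·20 - (2)² = 336.
  Sigma^{-1} = (1/det) · [[d, -b], [-b, a]] = [[0.0595, -0.006],
 [-0.006, 0.0506]].

Step 3 — form the quadratic (x - mu)^T · Sigma^{-1} · (x - mu):
  Sigma^{-1} · (x - mu) = (0.1012, 0.1399).
  (x - mu)^T · [Sigma^{-1} · (x - mu)] = (2)·(0.1012) + (3)·(0.1399) = 0.622.

Step 4 — take square root: d = √(0.622) ≈ 0.7887.

d(x, mu) = √(0.622) ≈ 0.7887


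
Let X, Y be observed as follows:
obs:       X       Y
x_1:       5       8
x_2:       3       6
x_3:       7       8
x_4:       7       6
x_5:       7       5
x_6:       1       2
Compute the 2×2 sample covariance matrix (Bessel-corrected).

Step 1 — column means:
  mean(X) = (5 + 3 + 7 + 7 + 7 + 1) / 6 = 30/6 = 5
  mean(Y) = (8 + 6 + 8 + 6 + 5 + 2) / 6 = 35/6 = 5.8333

Step 2 — sample covariance S[i,j] = (1/(n-1)) · Σ_k (x_{k,i} - mean_i) · (x_{k,j} - mean_j), with n-1 = 5.
  S[X,X] = ((0)·(0) + (-2)·(-2) + (2)·(2) + (2)·(2) + (2)·(2) + (-4)·(-4)) / 5 = 32/5 = 6.4
  S[X,Y] = ((0)·(2.1667) + (-2)·(0.1667) + (2)·(2.1667) + (2)·(0.1667) + (2)·(-0.8333) + (-4)·(-3.8333)) / 5 = 18/5 = 3.6
  S[Y,Y] = ((2.1667)·(2.1667) + (0.1667)·(0.1667) + (2.1667)·(2.1667) + (0.1667)·(0.1667) + (-0.8333)·(-0.8333) + (-3.8333)·(-3.8333)) / 5 = 24.8333/5 = 4.9667

S is symmetric (S[j,i] = S[i,j]). Assembling:

S = [[6.4, 3.6],
 [3.6, 4.9667]]


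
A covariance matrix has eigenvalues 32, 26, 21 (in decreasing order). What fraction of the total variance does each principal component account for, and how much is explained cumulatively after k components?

Step 1 — total variance = trace(Sigma) = Σ λ_i = 32 + 26 + 21 = 79.

Step 2 — fraction explained by component i = λ_i / Σ λ:
  PC1: 32/79 = 0.4051
  PC2: 26/79 = 0.3291
  PC3: 21/79 = 0.2658

Step 3 — cumulative fraction after k components = (λ_1 + ... + λ_k) / Σ λ:
  k = 1: 32/79 = 0.4051
  k = 2: (32 + 26)/79 = 58/79 = 0.7342
  k = 3: (32 + 26 + 21)/79 = 79/79 = 1

Summary (fraction, with percent):

explained: PC1 0.4051 (40.51%), PC2 0.3291 (32.91%), PC3 0.2658 (26.58%);  cumulative: 0.4051, 0.7342, 1


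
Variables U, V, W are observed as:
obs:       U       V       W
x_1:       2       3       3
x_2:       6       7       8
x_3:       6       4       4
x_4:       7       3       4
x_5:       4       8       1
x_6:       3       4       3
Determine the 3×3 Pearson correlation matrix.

Step 1 — column means:
  mean(U) = (2 + 6 + 6 + 7 + 4 + 3) / 6 = 28/6 = 4.6667
  mean(V) = (3 + 7 + 4 + 3 + 8 + 4) / 6 = 29/6 = 4.8333
  mean(W) = (3 + 8 + 4 + 4 + 1 + 3) / 6 = 23/6 = 3.8333

Step 2 — sample variances and covariances s[i,j] = (1/(n-1)) · Σ_k (x_{k,i} - mean_i) · (x_{k,j} - mean_j), with n-1 = 5:
  s[U,U] = ((-2.6667)·(-2.6667) + (1.3333)·(1.3333) + (1.3333)·(1.3333) + (2.3333)·(2.3333) + (-0.6667)·(-0.6667) + (-1.6667)·(-1.6667)) / 5 = 19.3333/5 = 3.8667
  s[U,V] = ((-2.6667)·(-1.8333) + (1.3333)·(2.1667) + (1.3333)·(-0.8333) + (2.3333)·(-1.8333) + (-0.6667)·(3.1667) + (-1.6667)·(-0.8333)) / 5 = 1.6667/5 = 0.3333
  s[U,W] = ((-2.6667)·(-0.8333) + (1.3333)·(4.1667) + (1.3333)·(0.1667) + (2.3333)·(0.1667) + (-0.6667)·(-2.8333) + (-1.6667)·(-0.8333)) / 5 = 11.6667/5 = 2.3333
  s[V,V] = ((-1.8333)·(-1.8333) + (2.1667)·(2.1667) + (-0.8333)·(-0.8333) + (-1.8333)·(-1.8333) + (3.1667)·(3.1667) + (-0.8333)·(-0.8333)) / 5 = 22.8333/5 = 4.5667
  s[V,W] = ((-1.8333)·(-0.8333) + (2.1667)·(4.1667) + (-0.8333)·(0.1667) + (-1.8333)·(0.1667) + (3.1667)·(-2.8333) + (-0.8333)·(-0.8333)) / 5 = 1.8333/5 = 0.3667
  s[W,W] = ((-0.8333)·(-0.8333) + (4.1667)·(4.1667) + (0.1667)·(0.1667) + (0.1667)·(0.1667) + (-2.8333)·(-2.8333) + (-0.8333)·(-0.8333)) / 5 = 26.8333/5 = 5.3667
  Sample standard deviations s_i = √(s[i,i]):
  s(U) = √(3.8667) = 1.9664
  s(V) = √(4.5667) = 2.137
  s(W) = √(5.3667) = 2.3166

Step 3 — r_{ij} = s_{ij} / (s_i · s_j):
  r[U,U] = 1 (diagonal).
  r[U,V] = 0.3333 / (1.9664 · 2.137) = 0.3333 / 4.2021 = 0.0793
  r[U,W] = 2.3333 / (1.9664 · 2.3166) = 2.3333 / 4.5553 = 0.5122
  r[V,V] = 1 (diagonal).
  r[V,W] = 0.3667 / (2.137 · 2.3166) = 0.3667 / 4.9505 = 0.0741
  r[W,W] = 1 (diagonal).

R is symmetric with unit diagonal. Assembling:

R = [[1, 0.0793, 0.5122],
 [0.0793, 1, 0.0741],
 [0.5122, 0.0741, 1]]


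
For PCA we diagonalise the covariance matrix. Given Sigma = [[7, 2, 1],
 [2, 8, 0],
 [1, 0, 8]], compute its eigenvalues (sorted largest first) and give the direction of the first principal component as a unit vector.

Step 1 — characteristic polynomial p(λ) = det(λI - Sigma) = λ³ - tr·λ² + c_1·λ - det, where tr = trace, c_1 = sum of the principal 2×2 minors, det = det(Sigma):
  tr = 7 + 8 + 8 = 23,
  c_1 = (7·8 - (2)²) + (7·8 - (1)²) + (8·8 - (0)²) = 52 + 55 + 64 = 171,
  det = 7·(8·8 - (0)²) - (2)·((2)·8 - (0)·(1)) + (1)·((2)·(0) - 8·(1)) = 7·(64) - (2)·(16) + (1)·(-8) = 408.
  So p(λ) = λ³ - 23λ² + 171λ - 408.
Step 2 — look for an integer root (rational root theorem: any rational root is an integer divisor of 408). Testing λ = 8:
  p(8) = 512 - 1472 + 1368 - 408 = 0  ✓
  Dividing out (λ - 8): p(λ) = (λ - 8)(λ² - 15λ + 51).
Step 3 — remaining eigenvalues from the quadratic λ² - 15λ + 51 = 0:
  Δ = 15² - 4·51 = 225 - 204 = 21,  λ = (15 ± √21)/2 = (15 ± 4.5826)/2 ≈ 9.7913 or 5.2087.
  Sorted: λ_1 = 9.7913,  λ_2 = 8,  λ_3 = 5.2087  (check: sum = 23 = tr ✓).

Step 4 — unit eigenvector for λ_1 ≈ 9.7913: v spans the null space of (Sigma - λ_1 I), whose rows are
  r_1 = (-2.7913, 2, 1),  r_2 = (2, -1.7913, 0),  r_3 = (1, 0, -1.7913).
  v is orthogonal to every row, so take v ∝ r_1 × r_2 = ((2)·(0) - (1)·(-1.7913), (1)·(2) - (-2.7913)·(0), (-2.7913)·(-1.7913) - (2)·(2)) ≈ (1.7913, 2, 1).
  Let u = (1.7913, 2, 1).
  ||u|| = √((1.7913)² + (2)² + (1)²) = √(8.2087) ≈ 2.8651,  v_1 = u/||u|| ≈ (0.6252, 0.6981, 0.349) (||v_1|| = 1).

λ_1 = 9.7913,  λ_2 = 8,  λ_3 = 5.2087;  v_1 ≈ (0.6252, 0.6981, 0.349)
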